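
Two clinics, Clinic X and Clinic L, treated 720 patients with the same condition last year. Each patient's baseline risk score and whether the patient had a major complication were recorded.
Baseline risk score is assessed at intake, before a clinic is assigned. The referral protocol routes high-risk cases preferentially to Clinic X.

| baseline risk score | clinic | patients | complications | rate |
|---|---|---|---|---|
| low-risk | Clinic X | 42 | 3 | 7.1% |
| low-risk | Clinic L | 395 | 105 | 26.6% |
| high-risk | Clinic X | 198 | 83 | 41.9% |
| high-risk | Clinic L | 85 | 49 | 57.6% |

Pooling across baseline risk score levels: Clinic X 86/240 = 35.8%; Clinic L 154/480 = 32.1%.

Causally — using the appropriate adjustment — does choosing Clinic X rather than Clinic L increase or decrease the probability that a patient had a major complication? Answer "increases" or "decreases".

The stratified and pooled comparisons disagree (Clinic X wins within each baseline risk score; Clinic L wins overall), so the answer turns on the causal role of baseline risk score.
The imbalance in baseline risk score arose from how patients were allocated, not from anything the clinic did; and baseline risk score independently affects the outcome. The pooled gap is confounded — condition on baseline risk score.
Within each level — low-risk: 7.1% vs 26.6%; high-risk: 41.9% vs 57.6% — Clinic X is lower every time.

decreases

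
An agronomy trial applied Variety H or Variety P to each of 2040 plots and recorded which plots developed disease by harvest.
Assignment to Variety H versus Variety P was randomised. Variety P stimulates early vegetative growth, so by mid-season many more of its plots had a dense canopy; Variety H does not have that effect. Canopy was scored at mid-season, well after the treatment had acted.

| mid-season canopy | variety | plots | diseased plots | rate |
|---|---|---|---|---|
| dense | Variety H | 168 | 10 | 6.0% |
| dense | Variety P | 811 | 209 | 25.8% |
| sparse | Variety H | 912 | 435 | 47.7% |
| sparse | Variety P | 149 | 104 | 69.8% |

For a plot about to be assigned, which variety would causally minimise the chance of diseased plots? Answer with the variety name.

Variety P

Mid-season canopy lies on the pathway variety → mid-season canopy → outcome, so adjusting for it blocks the indirect effect. For the total causal effect of variety, use the unadjusted pooled rates.
Pooled: Variety H 41.2% vs Variety P 32.6%; Variety P is lower overall.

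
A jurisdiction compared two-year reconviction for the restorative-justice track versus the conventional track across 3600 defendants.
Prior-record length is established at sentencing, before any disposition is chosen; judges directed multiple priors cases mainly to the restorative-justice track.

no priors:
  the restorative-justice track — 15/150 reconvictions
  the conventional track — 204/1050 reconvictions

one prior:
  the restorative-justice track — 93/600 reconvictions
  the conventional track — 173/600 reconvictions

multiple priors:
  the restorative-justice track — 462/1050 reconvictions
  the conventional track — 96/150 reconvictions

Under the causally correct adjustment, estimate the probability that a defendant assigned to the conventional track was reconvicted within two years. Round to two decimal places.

Within every prior-record length level the restorative-justice track has the lower rate, yet pooled the conventional track does — Simpson's reversal.
Prior-record length is set before the disposition has any effect — it is not caused by the disposition — and it independently drives the outcome. That makes it a confounder, so the causal comparison is within prior-record length levels.
Standardising the conventional track to the population prior-record length mix: 0.333·204/1050 + 0.333·173/600 + 0.333·96/150 = 0.374.

0.37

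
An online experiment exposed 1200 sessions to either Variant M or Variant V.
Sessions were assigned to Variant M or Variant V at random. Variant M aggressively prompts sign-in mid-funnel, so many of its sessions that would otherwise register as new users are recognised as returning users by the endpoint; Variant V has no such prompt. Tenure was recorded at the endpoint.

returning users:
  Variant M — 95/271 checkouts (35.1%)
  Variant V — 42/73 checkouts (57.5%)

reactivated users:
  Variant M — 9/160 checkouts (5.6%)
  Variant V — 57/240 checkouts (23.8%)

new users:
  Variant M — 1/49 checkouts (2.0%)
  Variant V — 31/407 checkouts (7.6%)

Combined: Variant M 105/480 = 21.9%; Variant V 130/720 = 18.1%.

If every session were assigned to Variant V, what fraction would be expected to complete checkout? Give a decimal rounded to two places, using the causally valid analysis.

Variant V is higher inside every user tenure stratum but Variant M is higher in aggregate. Whether to stratify depends on how user tenure relates to the variant.
The distribution of user tenure is itself part of what the variant does — it is an intermediate outcome. Holding it fixed would remove that part of the effect; the total effect is the pooled difference.
So P(outcome | do(Variant V)) is just the pooled rate for Variant V: 130/720 = 0.181.

0.18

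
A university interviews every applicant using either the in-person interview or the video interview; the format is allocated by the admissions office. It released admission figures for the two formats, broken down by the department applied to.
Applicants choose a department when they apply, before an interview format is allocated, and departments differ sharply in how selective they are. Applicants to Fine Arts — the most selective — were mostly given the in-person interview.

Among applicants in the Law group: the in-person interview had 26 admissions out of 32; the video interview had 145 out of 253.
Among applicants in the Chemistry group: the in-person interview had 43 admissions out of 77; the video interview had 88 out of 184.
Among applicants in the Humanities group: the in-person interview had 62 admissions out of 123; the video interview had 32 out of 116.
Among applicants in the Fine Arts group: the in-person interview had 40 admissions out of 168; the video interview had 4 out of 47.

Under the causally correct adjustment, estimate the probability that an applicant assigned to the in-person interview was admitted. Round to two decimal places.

Nothing the interview format does changes department; the imbalance is an allocation artefact. With department also predicting the outcome, the pooled figure is confounded, and the within-stratum comparison is the causal one.
Standardising the in-person interview to the population department mix: 0.285·26/32 + 0.261·43/77 + 0.239·62/123 + 0.215·40/168 = 0.549.

0.55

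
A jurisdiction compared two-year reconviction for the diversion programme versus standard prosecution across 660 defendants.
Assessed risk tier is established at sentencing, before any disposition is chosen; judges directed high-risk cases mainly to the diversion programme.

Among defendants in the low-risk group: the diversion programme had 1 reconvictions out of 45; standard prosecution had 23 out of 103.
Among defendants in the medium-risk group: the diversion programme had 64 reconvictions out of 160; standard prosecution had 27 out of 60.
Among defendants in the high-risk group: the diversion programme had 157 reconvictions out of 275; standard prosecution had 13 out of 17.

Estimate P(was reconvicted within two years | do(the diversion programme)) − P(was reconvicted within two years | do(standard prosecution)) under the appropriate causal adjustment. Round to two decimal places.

Since assessed risk tier is a pre-existing factor (not a product of the disposition) and it affects the outcome on its own, it is a confounder. The stratified rates, not the pooled rate, identify the causal effect.
Adjusting over the population distribution of assessed risk tier: 0.224·(0.022−0.223) + 0.333·(0.400−0.450) + 0.442·(0.571−0.765) = -0.147.

-0.15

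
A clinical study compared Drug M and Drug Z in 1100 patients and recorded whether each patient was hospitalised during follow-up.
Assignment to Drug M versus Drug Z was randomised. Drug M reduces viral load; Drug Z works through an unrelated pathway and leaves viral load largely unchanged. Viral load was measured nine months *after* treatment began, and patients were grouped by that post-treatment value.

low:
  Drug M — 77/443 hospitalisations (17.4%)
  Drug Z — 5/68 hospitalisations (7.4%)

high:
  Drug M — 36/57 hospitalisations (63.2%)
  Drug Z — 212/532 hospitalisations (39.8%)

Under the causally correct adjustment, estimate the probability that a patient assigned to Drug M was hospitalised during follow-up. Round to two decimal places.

The distribution of viral load is itself part of what the drug does — it is an intermediate outcome. Holding it fixed would remove that part of the effect; the total effect is the pooled difference.
So P(outcome | do(Drug M)) is just the pooled rate for Drug M: 113/500 = 0.226.

0.23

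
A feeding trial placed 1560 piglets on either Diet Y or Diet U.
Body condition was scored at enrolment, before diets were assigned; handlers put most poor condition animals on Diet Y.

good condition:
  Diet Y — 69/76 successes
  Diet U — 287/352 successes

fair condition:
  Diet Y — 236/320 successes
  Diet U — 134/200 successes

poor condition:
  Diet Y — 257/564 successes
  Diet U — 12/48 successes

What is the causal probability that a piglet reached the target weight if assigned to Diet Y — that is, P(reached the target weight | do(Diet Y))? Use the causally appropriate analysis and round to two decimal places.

Within every starting body condition level Diet Y has the higher rate, yet pooled Diet U does — Simpson's reversal.
The imbalance in starting body condition arose from how piglets were allocated, not from anything the diet did; and starting body condition independently affects the outcome. The pooled gap is confounded — condition on starting body condition.
Standardising Diet Y to the population starting body condition mix: 0.274·69/76 + 0.333·236/320 + 0.392·257/564 = 0.674.

0.67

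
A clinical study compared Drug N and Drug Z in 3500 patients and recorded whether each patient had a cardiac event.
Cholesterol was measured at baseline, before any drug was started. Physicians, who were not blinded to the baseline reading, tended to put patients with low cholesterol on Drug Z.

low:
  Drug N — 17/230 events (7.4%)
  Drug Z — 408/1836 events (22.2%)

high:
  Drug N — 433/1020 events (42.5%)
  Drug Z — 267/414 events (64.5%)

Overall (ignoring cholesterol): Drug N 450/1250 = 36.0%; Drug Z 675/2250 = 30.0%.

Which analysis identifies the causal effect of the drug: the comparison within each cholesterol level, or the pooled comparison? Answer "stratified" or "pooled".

stratified

Within every cholesterol level Drug N has the lower rate, yet pooled Drug Z does — Simpson's reversal.
The imbalance in cholesterol arose from how patients were allocated, not from anything the drug did; and cholesterol independently affects the outcome. The pooled gap is confounded — condition on cholesterol.
Within each level — low: 7.4% vs 22.2%; high: 42.5% vs 64.5% — Drug N is lower every time.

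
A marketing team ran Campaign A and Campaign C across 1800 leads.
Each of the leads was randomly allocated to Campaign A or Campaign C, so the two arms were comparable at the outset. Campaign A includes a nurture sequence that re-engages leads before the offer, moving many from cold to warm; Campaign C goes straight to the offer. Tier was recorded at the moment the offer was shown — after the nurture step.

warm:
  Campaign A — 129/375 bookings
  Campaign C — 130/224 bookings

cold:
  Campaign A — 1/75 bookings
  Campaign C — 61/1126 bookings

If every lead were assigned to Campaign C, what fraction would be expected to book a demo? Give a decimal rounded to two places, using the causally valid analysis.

Engagement tier is downstream of the campaign. One should not condition on a consequence of treatment, so the overall rates are the right comparison.
So P(outcome | do(Campaign C)) is just the pooled rate for Campaign C: 191/1350 = 0.141.

0.14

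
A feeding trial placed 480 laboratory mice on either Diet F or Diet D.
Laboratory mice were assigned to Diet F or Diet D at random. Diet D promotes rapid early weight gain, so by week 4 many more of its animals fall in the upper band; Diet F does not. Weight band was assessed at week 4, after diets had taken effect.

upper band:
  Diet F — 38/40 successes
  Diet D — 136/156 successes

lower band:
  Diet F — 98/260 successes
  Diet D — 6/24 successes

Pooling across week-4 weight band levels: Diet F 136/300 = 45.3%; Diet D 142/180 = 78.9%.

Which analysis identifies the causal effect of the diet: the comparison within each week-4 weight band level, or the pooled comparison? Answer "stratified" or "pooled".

pooled

Diet F is higher inside every week-4 weight band stratum but Diet D is higher in aggregate. Whether to stratify depends on how week-4 weight band relates to the diet.
Because the diet influences week-4 weight band, week-4 weight band is a post-treatment mediator, not a confounder. Stratifying on it would bias the estimate; the causal effect is the crude pooled difference.
Pooled: Diet F 45.3% vs Diet D 78.9%; Diet D is higher overall.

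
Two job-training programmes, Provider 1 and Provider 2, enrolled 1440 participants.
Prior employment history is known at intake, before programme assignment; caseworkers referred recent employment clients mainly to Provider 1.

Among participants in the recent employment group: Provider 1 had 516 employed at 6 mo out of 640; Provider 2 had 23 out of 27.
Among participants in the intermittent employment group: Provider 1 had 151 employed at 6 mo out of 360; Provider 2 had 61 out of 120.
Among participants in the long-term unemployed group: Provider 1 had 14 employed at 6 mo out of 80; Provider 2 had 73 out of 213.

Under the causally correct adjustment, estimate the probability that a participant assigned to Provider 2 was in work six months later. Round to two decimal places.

0.63

Since prior employment history is a pre-existing factor (not a product of the programme) and it affects the outcome on its own, it is a confounder. The stratified rates, not the pooled rate, identify the causal effect.
Standardising Provider 2 to the population prior employment history mix: 0.463·23/27 + 0.333·61/120 + 0.203·73/213 = 0.634.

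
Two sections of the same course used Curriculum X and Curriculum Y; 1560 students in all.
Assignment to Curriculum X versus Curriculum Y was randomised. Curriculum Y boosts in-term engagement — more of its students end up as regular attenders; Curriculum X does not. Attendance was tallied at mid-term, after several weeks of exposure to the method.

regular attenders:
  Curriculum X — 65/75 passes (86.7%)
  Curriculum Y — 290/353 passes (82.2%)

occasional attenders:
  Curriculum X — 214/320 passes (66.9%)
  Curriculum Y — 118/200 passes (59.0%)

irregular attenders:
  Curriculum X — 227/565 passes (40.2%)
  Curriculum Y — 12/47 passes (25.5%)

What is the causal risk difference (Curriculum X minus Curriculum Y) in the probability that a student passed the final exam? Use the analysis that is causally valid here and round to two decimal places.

Mid-term attendance here is a post-treatment variable shaped by the teaching method; conditioning on it would introduce bias rather than remove it. The overall comparison is the causal one.
The causal difference is the pooled difference: 0.527 − 0.700 = -0.173.

-0.17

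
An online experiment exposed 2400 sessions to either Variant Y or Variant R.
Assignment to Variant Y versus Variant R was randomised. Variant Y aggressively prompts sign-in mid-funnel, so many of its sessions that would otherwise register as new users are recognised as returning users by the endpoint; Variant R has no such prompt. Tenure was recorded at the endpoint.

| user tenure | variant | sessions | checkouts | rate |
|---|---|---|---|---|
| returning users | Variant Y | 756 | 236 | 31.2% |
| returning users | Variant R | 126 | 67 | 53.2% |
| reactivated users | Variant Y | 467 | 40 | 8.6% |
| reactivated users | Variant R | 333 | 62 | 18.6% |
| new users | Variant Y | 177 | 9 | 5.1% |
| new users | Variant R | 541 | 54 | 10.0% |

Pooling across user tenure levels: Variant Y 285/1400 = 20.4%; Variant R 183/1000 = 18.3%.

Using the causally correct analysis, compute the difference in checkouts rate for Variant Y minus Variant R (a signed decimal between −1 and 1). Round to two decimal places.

+0.02

Within every user tenure level Variant R has the higher rate, yet pooled Variant Y does — Simpson's reversal.
User tenure is downstream of the variant. One should not condition on a consequence of treatment, so the overall rates are the right comparison.
The causal difference is the pooled difference: 0.204 − 0.183 = +0.021.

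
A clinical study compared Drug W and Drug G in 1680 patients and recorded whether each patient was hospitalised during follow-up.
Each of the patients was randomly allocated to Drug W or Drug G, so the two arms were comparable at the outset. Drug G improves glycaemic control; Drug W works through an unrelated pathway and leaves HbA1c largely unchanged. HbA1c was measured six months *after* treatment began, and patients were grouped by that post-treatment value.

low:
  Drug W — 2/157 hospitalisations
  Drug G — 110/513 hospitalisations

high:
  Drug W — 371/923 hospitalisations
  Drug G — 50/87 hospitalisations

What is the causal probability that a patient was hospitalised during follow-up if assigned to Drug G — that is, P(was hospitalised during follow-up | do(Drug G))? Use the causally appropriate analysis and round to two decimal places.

0.27

HbA1c is recorded after the drug and is itself shifted by it — it sits on the causal path from drug to outcome. Conditioning on a mediator would strip out part of the effect we want; the pooled comparison gives the total causal effect.
So P(outcome | do(Drug G)) is just the pooled rate for Drug G: 160/600 = 0.267.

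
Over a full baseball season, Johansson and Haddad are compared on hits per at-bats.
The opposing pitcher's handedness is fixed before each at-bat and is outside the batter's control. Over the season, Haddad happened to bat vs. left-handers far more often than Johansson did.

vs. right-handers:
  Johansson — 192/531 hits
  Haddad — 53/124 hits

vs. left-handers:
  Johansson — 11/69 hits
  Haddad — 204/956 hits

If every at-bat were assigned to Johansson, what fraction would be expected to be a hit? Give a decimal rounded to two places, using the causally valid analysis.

The stratified and pooled comparisons disagree (Haddad wins within each pitcher handedness; Johansson wins overall), so the answer turns on the causal role of pitcher handedness.
Here pitcher handedness is a common cause — it drives both which player a case falls under and the outcome. The crude comparison mixes populations; the stratum-specific rates are the causally relevant ones.
Standardising Johansson to the population pitcher handedness mix: 0.390·192/531 + 0.610·11/69 = 0.238.

0.24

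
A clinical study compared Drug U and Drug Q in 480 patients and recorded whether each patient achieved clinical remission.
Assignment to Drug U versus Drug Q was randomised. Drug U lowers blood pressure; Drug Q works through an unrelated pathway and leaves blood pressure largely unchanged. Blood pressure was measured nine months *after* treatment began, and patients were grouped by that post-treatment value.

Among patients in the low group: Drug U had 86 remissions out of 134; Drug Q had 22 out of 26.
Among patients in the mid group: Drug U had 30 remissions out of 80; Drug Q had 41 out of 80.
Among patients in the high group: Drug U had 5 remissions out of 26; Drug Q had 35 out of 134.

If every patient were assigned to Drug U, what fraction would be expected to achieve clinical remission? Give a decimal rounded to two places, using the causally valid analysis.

Because the drug influences blood pressure, blood pressure is a post-treatment mediator, not a confounder. Stratifying on it would bias the estimate; the causal effect is the crude pooled difference.
So P(outcome | do(Drug U)) is just the pooled rate for Drug U: 121/240 = 0.504.

0.50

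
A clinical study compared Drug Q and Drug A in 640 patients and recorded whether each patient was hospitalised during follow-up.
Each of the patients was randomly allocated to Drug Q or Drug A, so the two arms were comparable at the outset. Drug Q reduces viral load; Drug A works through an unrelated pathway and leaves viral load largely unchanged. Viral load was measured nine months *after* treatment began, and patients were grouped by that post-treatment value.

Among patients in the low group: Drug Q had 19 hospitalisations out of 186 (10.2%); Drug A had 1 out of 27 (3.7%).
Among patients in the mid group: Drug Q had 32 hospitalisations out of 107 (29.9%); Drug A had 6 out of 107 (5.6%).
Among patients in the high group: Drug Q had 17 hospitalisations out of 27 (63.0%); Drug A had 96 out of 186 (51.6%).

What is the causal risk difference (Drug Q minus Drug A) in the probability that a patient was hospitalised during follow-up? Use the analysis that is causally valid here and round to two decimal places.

Viral load here is a post-treatment variable shaped by the drug; conditioning on it would introduce bias rather than remove it. The overall comparison is the causal one.
The causal difference is the pooled difference: 0.212 − 0.322 = -0.109.

-0.11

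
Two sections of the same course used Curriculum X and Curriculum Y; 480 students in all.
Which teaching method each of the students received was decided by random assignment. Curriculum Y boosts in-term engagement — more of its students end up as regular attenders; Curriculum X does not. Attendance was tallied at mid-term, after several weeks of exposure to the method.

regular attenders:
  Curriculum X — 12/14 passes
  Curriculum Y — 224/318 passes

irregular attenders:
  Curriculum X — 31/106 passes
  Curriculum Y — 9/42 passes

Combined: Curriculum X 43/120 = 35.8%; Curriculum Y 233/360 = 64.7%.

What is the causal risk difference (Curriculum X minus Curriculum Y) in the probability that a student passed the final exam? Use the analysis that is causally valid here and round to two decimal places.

The stratified and pooled comparisons disagree (Curriculum X wins within each mid-term attendance; Curriculum Y wins overall), so the answer turns on the causal role of mid-term attendance.
Mid-term attendance lies on the pathway teaching method → mid-term attendance → outcome, so adjusting for it blocks the indirect effect. For the total causal effect of teaching method, use the unadjusted pooled rates.
The causal difference is the pooled difference: 0.358 − 0.647 = -0.289.

-0.29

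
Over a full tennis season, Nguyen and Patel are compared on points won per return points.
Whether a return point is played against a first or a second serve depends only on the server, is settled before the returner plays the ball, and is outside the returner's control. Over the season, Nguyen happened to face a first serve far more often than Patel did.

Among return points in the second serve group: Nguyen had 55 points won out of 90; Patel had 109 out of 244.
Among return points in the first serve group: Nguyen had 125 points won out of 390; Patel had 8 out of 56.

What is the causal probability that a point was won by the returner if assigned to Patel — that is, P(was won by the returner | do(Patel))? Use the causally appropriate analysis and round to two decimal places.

Nguyen is higher inside every serve type stratum but Patel is higher in aggregate. Whether to stratify depends on how serve type relates to the player.
Serve type is set before the player has any effect — it is not caused by the player — and it independently drives the outcome. That makes it a confounder, so the causal comparison is within serve type levels.
Standardising Patel to the population serve type mix: 0.428·109/244 + 0.572·8/56 = 0.273.

0.27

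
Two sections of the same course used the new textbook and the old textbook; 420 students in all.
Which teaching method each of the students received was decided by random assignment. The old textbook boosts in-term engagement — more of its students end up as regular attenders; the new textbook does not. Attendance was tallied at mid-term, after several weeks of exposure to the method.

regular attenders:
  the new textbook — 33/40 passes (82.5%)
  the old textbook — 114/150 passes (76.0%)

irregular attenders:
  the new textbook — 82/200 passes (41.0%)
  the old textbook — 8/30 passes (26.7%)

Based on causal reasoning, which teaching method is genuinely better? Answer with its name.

the old textbook

the new textbook is higher inside every mid-term attendance stratum but the old textbook is higher in aggregate. Whether to stratify depends on how mid-term attendance relates to the teaching method.
Because the teaching method influences mid-term attendance, mid-term attendance is a post-treatment mediator, not a confounder. Stratifying on it would bias the estimate; the causal effect is the crude pooled difference.
Pooled: the new textbook 47.9% vs the old textbook 67.8%; the old textbook is higher overall.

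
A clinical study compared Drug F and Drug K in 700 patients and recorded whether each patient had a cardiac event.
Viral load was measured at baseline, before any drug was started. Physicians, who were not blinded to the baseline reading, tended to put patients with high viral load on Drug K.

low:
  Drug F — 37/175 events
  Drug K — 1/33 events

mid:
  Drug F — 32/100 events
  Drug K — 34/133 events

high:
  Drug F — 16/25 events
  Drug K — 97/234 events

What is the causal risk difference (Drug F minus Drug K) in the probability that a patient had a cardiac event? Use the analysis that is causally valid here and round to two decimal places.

+0.16

Here viral load is a common cause — it drives both which drug a case falls under and the outcome. The crude comparison mixes populations; the stratum-specific rates are the causally relevant ones.
Adjusting over the population distribution of viral load: 0.297·(0.211−0.030) + 0.333·(0.320−0.256) + 0.370·(0.640−0.415) = +0.159.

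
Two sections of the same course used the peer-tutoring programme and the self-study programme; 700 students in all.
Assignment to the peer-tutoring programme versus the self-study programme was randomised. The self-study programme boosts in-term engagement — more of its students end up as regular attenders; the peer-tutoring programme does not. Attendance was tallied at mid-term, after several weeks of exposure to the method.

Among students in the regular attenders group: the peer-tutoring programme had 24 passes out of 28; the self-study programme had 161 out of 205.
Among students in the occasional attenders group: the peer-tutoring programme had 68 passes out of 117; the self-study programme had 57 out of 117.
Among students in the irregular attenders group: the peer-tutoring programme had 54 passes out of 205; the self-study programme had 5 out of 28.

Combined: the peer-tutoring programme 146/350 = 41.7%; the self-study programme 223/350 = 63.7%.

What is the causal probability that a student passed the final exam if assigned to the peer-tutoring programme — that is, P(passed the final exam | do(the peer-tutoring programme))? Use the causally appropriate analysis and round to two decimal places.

Because the teaching method influences mid-term attendance, mid-term attendance is a post-treatment mediator, not a confounder. Stratifying on it would bias the estimate; the causal effect is the crude pooled difference.
So P(outcome | do(the peer-tutoring programme)) is just the pooled rate for the peer-tutoring programme: 146/350 = 0.417.

0.42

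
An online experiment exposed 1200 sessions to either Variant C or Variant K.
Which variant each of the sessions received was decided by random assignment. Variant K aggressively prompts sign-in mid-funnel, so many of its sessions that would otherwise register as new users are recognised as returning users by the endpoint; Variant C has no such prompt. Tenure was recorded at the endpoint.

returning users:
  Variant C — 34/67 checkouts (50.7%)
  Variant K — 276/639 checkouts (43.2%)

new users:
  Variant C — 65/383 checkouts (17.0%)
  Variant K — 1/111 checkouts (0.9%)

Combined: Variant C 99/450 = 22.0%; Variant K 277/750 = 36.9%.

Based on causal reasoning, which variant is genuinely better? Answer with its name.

Variant K

The user tenure-specific comparison favours Variant C throughout, but the pooled figures favour Variant K. The question is whether to condition on user tenure.
User tenure lies on the pathway variant → user tenure → outcome, so adjusting for it blocks the indirect effect. For the total causal effect of variant, use the unadjusted pooled rates.
Pooled: Variant C 22.0% vs Variant K 36.9%; Variant K is higher overall.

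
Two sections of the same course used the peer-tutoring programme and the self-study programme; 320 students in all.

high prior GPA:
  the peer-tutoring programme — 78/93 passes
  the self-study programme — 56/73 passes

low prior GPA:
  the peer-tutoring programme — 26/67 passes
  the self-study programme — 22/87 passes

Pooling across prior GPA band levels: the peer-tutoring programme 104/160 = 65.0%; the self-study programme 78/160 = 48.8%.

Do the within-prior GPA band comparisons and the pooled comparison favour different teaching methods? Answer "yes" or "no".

no

Within each prior GPA band level (high prior GPA 83.9% vs 76.7%; low prior GPA 38.8% vs 25.3%), the peer-tutoring programme has the higher rate every time. Pooled: 65.0% vs 48.8% — the peer-tutoring programme has the higher rate overall. They agree.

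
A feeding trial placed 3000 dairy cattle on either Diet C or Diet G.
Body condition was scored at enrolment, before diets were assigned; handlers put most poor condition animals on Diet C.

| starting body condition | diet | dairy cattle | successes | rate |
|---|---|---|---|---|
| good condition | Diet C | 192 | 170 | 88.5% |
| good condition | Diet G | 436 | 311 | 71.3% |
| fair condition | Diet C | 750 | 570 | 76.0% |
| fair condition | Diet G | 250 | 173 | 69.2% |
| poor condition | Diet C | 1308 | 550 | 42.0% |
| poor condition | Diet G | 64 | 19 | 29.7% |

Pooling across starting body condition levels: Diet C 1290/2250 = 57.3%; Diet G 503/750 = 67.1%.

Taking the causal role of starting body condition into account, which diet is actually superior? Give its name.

Diet C

Here starting body condition is a common cause — it drives both which diet a case falls under and the outcome. The crude comparison mixes populations; the stratum-specific rates are the causally relevant ones.
Within each level — good condition: 88.5% vs 71.3%; fair condition: 76.0% vs 69.2%; poor condition: 42.0% vs 29.7% — Diet C is higher every time.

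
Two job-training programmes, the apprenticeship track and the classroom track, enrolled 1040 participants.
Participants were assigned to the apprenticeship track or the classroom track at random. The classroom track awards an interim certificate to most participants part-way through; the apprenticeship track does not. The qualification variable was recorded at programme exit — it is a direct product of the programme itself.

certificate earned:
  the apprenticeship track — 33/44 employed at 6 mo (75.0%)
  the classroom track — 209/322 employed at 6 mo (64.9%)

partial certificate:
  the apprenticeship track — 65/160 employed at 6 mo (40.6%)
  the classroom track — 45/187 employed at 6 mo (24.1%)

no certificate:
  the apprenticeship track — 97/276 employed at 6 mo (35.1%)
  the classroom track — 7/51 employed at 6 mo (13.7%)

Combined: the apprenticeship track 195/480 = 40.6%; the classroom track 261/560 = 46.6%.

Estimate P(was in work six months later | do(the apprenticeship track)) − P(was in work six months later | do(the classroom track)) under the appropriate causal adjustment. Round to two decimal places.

-0.06

Stratifying would compare programmes among participants the programmes themselves sorted into qualification attained during the programme groups — a form of selection on an intermediate. The unconditioned pooled rates give the total causal effect.
The causal difference is the pooled difference: 0.406 − 0.466 = -0.060.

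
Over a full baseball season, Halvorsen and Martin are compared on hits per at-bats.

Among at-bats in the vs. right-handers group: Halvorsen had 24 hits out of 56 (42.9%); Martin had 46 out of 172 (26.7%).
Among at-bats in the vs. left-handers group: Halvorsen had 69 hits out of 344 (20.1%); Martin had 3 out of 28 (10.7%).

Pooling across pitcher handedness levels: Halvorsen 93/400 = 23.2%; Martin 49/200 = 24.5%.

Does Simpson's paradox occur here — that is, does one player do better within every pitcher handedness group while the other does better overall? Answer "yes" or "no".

yes

Within each pitcher handedness level (vs. right-handers 42.9% vs 26.7%; vs. left-handers 20.1% vs 10.7%), Halvorsen has the higher rate every time. Pooled: 23.2% vs 24.5% — Martin has the higher rate overall. The two comparisons disagree.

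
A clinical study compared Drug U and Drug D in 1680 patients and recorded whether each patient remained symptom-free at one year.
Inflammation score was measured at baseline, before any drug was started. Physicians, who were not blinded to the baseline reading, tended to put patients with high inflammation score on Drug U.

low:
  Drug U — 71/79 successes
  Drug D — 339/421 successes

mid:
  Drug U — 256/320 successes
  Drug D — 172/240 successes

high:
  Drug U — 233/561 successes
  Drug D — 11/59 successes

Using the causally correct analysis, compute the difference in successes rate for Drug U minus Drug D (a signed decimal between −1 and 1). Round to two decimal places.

+0.14

The inflammation score-specific comparison favours Drug U throughout, but the pooled figures favour Drug D. The question is whether to condition on inflammation score.
The imbalance in inflammation score arose from how patients were allocated, not from anything the drug did; and inflammation score independently affects the outcome. The pooled gap is confounded — condition on inflammation score.
Adjusting over the population distribution of inflammation score: 0.298·(0.899−0.805) + 0.333·(0.800−0.717) + 0.369·(0.415−0.186) = +0.140.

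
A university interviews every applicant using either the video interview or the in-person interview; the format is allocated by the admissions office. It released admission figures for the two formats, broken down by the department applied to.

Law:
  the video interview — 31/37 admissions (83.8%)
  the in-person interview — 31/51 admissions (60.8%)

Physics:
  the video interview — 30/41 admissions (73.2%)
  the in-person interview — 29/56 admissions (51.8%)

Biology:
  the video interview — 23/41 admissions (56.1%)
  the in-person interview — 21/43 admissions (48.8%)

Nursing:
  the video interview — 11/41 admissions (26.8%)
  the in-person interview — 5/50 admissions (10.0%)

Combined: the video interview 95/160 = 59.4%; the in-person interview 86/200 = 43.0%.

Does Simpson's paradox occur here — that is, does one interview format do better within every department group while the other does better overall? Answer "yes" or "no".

Within each department level (Law 83.8% vs 60.8%; Physics 73.2% vs 51.8%; Biology 56.1% vs 48.8%; Nursing 26.8% vs 10.0%), the video interview has the higher rate every time. Pooled: 59.4% vs 43.0% — the video interview has the higher rate overall. They agree.

no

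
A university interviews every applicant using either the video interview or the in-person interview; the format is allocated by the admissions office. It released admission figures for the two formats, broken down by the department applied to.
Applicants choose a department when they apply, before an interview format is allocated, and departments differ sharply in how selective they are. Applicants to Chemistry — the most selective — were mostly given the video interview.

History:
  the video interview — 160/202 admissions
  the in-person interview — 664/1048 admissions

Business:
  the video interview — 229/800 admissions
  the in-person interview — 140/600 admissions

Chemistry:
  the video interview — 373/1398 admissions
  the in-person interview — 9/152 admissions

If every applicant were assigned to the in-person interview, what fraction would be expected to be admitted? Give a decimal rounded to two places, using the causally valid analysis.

0.29

Department is set before the interview format has any effect — it is not caused by the interview format — and it independently drives the outcome. That makes it a confounder, so the causal comparison is within department levels.
Standardising the in-person interview to the population department mix: 0.298·664/1048 + 0.333·140/600 + 0.369·9/152 = 0.288.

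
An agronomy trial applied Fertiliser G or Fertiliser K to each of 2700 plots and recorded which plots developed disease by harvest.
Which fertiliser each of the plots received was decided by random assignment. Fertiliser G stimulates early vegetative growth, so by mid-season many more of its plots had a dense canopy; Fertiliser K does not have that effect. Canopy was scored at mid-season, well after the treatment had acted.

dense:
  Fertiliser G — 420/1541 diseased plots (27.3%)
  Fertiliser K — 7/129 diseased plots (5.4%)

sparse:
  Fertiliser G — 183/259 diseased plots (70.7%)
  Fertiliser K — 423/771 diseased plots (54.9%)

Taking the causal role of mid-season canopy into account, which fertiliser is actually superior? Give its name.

Fertiliser G

Mid-season canopy is downstream of the fertiliser. One should not condition on a consequence of treatment, so the overall rates are the right comparison.
Pooled: Fertiliser G 33.5% vs Fertiliser K 47.8%; Fertiliser G is lower overall.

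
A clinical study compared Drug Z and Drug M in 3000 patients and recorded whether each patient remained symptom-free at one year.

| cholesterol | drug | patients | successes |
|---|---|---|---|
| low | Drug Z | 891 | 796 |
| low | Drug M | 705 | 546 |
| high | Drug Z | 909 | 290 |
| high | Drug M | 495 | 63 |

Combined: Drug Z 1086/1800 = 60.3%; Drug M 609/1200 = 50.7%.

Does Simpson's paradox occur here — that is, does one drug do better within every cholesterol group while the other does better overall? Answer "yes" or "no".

Within each cholesterol level (low 89.3% vs 77.4%; high 31.9% vs 12.7%), Drug Z has the higher rate every time. Pooled: 60.3% vs 50.7% — Drug Z has the higher rate overall. They agree.

no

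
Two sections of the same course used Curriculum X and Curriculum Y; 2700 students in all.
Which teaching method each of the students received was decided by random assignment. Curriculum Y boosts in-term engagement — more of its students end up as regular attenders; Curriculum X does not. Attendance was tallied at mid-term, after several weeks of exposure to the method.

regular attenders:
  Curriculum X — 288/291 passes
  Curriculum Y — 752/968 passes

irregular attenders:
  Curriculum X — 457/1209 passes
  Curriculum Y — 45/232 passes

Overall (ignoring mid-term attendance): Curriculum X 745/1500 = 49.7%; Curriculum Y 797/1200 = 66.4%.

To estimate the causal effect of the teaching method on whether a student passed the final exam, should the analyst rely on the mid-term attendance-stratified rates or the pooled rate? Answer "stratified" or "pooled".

Curriculum X is higher inside every mid-term attendance stratum but Curriculum Y is higher in aggregate. Whether to stratify depends on how mid-term attendance relates to the teaching method.
Mid-term attendance is recorded after the teaching method and is itself shifted by it — it sits on the causal path from teaching method to outcome. Conditioning on a mediator would strip out part of the effect we want; the pooled comparison gives the total causal effect.
Pooled: Curriculum X 49.7% vs Curriculum Y 66.4%; Curriculum Y is higher overall.

pooled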